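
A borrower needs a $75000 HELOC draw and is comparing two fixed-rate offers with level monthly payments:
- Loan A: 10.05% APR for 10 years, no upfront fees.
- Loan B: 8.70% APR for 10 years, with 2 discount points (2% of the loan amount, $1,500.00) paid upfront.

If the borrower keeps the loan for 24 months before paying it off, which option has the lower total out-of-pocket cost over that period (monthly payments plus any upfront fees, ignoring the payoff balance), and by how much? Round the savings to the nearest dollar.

Loan A: at 10.05% the monthly rate is 0.0083750, so the payment is 75,000 × 0.0083750 / (1 − 1.0083750^−120) = $993.21.
Loan B: at 8.70% the monthly rate is 0.0072500, so the payment is 75,000 × 0.0072500 / (1 − 1.0072500^−120) = $937.93.
Over 24 months: Loan A costs 24 × $993.21 = $23,837.04; Loan B costs 24 × $937.93 + $1,500.00 = $24,010.32.
Loan A is cheaper by $24,010.32 − $23,837.04 = $173.28.

Loan A by $173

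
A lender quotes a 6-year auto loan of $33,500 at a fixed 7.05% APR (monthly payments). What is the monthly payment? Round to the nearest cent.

$571.95

Monthly rate = 7.05%/12 = 0.0058750; payment = 33,500 × 0.0058750 / (1 − (1+0.0058750)^−72) = $571.95.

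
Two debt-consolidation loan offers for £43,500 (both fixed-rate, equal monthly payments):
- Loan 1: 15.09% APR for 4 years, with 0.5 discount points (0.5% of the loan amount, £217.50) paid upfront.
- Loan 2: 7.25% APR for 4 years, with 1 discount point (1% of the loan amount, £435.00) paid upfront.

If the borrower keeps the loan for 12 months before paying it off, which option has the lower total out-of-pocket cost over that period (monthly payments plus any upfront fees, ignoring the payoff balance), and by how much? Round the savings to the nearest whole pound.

Loan 1: at 15.09% the monthly rate is 0.0125750, so the payment is 43,500 × 0.0125750 / (1 − 1.0125750^−48) = £1,212.62.
Loan 2: at 7.25% the monthly rate is 0.0060417, so the payment is 43,500 × 0.0060417 / (1 − 1.0060417^−48) = £1,046.71.
Over 12 months: Loan 1 costs 12 × £1,212.62 + £217.50 = £14,768.94; Loan 2 costs 12 × £1,046.71 + £435.00 = £12,995.52.
Loan 2 is cheaper by £14,768.94 − £12,995.52 = £1,773.42.

Loan 2 by £1,773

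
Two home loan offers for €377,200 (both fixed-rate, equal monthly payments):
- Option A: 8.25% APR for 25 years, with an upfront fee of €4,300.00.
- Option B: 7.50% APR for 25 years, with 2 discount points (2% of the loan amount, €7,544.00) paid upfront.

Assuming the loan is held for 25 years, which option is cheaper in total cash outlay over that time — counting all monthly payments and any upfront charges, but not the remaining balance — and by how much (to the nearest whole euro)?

Option A: monthly rate = 8.25%/12 = 0.0068750; payment = 377,200 × 0.0068750 / (1 − (1+0.0068750)^−300) = €2,974.03.
Option B: monthly rate = 7.5%/12 = 0.0062500; payment = 377,200 × 0.0062500 / (1 − (1+0.0062500)^−300) = €2,787.47.
Over 300 months: Option A costs 300 × €2,974.03 + €4,300.00 = €896,509.00; Option B costs 300 × €2,787.47 + €7,544.00 = €843,785.00.
Option B is cheaper by €896,509.00 − €843,785.00 = €52,724.00.

Option B by €52,724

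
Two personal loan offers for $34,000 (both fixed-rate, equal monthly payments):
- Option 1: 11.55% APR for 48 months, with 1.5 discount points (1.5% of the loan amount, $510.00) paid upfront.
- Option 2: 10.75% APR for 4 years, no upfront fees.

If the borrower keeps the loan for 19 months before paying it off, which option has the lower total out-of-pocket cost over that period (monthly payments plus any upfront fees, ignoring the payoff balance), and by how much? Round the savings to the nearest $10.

Option 1: monthly rate = 11.55%/12 = 0.0096250; payment = 34,000 × 0.0096250 / (1 − (1+0.0096250)^−48) = $887.86.
Option 2: monthly rate = 10.75%/12 = 0.0089583; payment = 34,000 × 0.0089583 / (1 − (1+0.0089583)^−48) = $874.63.
Over 19 months: Option 1 costs 19 × $887.86 + $510.00 = $17,379.34; Option 2 costs 19 × $874.63 = $16,617.97.
Option 2 is cheaper by $17,379.34 − $16,617.97 = $761.37.

Option 2 by $760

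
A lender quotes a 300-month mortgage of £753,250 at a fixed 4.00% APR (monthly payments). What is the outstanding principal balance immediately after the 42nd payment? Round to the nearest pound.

£687,318

With monthly rate i = 4%/12 = 0.0033333, the balance after k of n payments is P · [(1+i)^n − (1+i)^k] / [(1+i)^n − 1].
(1+0.0033333)^300 = 2.71376516 and (1+0.0033333)^42 = 1.15000603, so the balance is 753,250 × (2.71376516 − 1.15000603) / (2.71376516 − 1) = £687,317.96.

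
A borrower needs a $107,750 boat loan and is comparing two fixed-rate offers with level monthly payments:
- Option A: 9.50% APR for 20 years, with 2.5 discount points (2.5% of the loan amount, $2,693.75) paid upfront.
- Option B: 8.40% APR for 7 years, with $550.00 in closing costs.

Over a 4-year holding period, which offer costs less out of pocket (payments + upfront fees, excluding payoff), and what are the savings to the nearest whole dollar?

Option A: at 9.50% the monthly rate is 0.0079167, so the payment is 107,750 × 0.0079167 / (1 − 1.0079167^−240) = $1,004.37.
Option B: at 8.40% the monthly rate is 0.0070000, so the payment is 107,750 × 0.0070000 / (1 − 1.0070000^−84) = $1,700.97.
Over 48 months: Option A costs 48 × $1,004.37 + $2,693.75 = $50,903.51; Option B costs 48 × $1,700.97 + $550.00 = $82,196.56.
Option A is cheaper by $82,196.56 − $50,903.51 = $31,293.05.

Option A by $31,293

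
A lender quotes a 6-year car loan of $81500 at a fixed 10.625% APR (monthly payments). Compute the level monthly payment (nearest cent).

At 10.625% the monthly rate is 0.0088542, so the payment is 81,500 × 0.0088542 / (1 − 1.0088542^−72) = $1,535.67.

$1,535.67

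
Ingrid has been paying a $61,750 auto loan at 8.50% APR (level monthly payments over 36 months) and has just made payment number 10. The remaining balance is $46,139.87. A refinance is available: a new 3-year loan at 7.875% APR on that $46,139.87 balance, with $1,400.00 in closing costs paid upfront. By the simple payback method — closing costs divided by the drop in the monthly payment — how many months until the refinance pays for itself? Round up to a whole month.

3 months

Current payment = 61,750 × 8.5%/12 / (1 − (1+0.0070833)^−36) = $1,949.30.
Refinanced payment = 46,139.87 × 0.0065625 / (1 − (1+0.0065625)^−36) = $1,443.20.
Monthly savings = $1,949.30 − $1,443.20 = $506.10.
Break-even = $1,400.00 / $506.10 = 2.77 → 3 months.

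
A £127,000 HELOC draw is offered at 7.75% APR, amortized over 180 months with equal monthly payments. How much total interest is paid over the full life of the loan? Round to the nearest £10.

£88,180

Monthly rate = 7.75%/12 = 0.0064583; payment = 127,000 × 0.0064583 / (1 − (1+0.0064583)^−180) = £1,195.42.
Total paid = 180 × £1,195.42 = £215,175.60; interest = £215,175.60 − £127,000 = £88,175.60.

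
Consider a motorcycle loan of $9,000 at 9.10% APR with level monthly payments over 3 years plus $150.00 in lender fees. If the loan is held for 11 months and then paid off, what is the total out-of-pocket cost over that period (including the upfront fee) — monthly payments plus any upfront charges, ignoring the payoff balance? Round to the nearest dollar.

$3,303

At 9.10% the monthly rate is 0.0075833, so the payment is 9,000 × 0.0075833 / (1 − 1.0075833^−36) = $286.62.
Total outlay = 11 × $286.62 + $150.00 = $3,302.82.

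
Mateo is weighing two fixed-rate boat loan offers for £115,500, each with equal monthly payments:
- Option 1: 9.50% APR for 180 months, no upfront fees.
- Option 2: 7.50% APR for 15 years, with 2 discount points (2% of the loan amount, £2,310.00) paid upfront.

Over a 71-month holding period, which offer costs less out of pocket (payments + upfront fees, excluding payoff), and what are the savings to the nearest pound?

Option 1: at 9.50% the monthly rate is 0.0079167, so the payment is 115,500 × 0.0079167 / (1 − 1.0079167^−180) = £1,206.08.
Option 2: monthly rate = 7.5%/12 = 0.0062500; payment = 115,500 × 0.0062500 / (1 − (1+0.0062500)^−180) = £1,070.70.
Over 71 months: Option 1 costs 71 × £1,206.08 = £85,631.68; Option 2 costs 71 × £1,070.70 + £2,310.00 = £78,329.70.
Option 2 is cheaper by £85,631.68 − £78,329.70 = £7,301.98.

Option 2 by £7,302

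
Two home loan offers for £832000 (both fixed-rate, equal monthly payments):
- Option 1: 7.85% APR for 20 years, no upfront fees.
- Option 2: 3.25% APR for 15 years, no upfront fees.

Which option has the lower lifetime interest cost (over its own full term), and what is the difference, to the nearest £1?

Option 2 by £599,294

Option 1: at 7.85% the monthly rate is 0.0065417, so the payment is 832,000 × 0.0065417 / (1 − 1.0065417^−240) = £6,881.71.
Total interest on Option 1 = 240 × £6,881.71 − £832,000 = £819,610.40.
Option 2: monthly rate = 3.25%/12 = 0.0027083; payment = 832,000 × 0.0027083 / (1 − (1+0.0027083)^−180) = £5,846.20.
Total interest on Option 2 = 180 × £5,846.20 − £832,000 = £220,316.00.
Option 2 is lower by £599,294.40.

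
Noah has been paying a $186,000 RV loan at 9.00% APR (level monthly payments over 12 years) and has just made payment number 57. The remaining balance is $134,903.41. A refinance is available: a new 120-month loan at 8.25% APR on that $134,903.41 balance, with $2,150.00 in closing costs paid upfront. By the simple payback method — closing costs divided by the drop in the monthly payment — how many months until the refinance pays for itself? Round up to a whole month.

Current payment = 186,000 × 9%/12 / (1 − (1+0.0075000)^−144) = $2,116.74.
Refinanced payment = 134,903.41 × 0.0068750 / (1 − (1+0.0068750)^−120) = $1,654.63.
Monthly savings = $2,116.74 − $1,654.63 = $462.11.
Break-even = $2,150.00 / $462.11 = 4.65 → 5 months.

5 months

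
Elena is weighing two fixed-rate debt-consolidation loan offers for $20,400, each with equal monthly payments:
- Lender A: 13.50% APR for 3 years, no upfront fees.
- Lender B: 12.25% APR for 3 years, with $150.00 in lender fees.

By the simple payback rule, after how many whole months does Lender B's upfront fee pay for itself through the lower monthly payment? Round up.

Lender A: at 13.50% the monthly rate is 0.0112500, so the payment is 20,400 × 0.0112500 / (1 − 1.0112500^−36) = $692.28.
Lender B: monthly rate = 12.25%/12 = 0.0102083; payment = 20,400 × 0.0102083 / (1 − (1+0.0102083)^−36) = $680.01.
Monthly savings = $692.28 − $680.01 = $12.27.
Break-even = $150.00 / $12.27 = 12.22 → 13 months.

13 months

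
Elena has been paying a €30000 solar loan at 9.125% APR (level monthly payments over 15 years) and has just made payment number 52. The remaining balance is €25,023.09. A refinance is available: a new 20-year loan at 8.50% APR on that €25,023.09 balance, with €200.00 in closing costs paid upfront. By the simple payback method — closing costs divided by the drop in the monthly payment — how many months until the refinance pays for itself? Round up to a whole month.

Current payment = 30,000 × 9.125%/12 / (1 − (1+0.0076042)^−180) = €306.51.
Refinanced payment = 25,023.09 × 0.0070833 / (1 − (1+0.0070833)^−240) = €217.16.
Monthly savings = €306.51 − €217.16 = €89.35.
Break-even = €200.00 / €89.35 = 2.24 → 3 months.

3 months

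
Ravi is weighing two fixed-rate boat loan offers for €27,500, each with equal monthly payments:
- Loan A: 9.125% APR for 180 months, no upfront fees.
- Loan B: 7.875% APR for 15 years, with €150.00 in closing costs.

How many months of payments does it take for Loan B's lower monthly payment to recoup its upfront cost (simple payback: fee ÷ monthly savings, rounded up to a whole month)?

Loan A: monthly rate = 9.125%/12 = 0.0076042; payment = 27,500 × 0.0076042 / (1 − (1+0.0076042)^−180) = €280.97.
Loan B: monthly rate = 7.875%/12 = 0.0065625; payment = 27,500 × 0.0065625 / (1 − (1+0.0065625)^−180) = €260.82.
Monthly savings = €280.97 − €260.82 = €20.15.
Break-even = €150.00 / €20.15 = 7.44 → 8 months.

8 months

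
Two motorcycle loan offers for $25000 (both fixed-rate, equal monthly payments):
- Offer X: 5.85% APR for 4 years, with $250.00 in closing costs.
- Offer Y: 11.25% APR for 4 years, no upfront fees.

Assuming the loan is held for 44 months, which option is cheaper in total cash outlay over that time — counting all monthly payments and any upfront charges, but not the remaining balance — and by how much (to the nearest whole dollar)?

Offer X by $2,556

Offer X: at 5.85% the monthly rate is 0.0048750, so the payment is 25,000 × 0.0048750 / (1 − 1.0048750^−48) = $585.41.
Offer Y: at 11.25% the monthly rate is 0.0093750, so the payment is 25,000 × 0.0093750 / (1 − 1.0093750^−48) = $649.18.
Over 44 months: Offer X costs 44 × $585.41 + $250.00 = $26,008.04; Offer Y costs 44 × $649.18 = $28,563.92.
Offer X is cheaper by $28,563.92 − $26,008.04 = $2,555.88.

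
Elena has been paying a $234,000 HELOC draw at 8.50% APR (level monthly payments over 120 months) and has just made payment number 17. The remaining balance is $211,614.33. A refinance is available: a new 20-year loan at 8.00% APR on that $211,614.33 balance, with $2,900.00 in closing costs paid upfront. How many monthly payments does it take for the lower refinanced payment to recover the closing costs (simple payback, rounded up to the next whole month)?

Current payment = 234,000 × 8.5%/12 / (1 − (1+0.0070833)^−120) = $2,901.27.
Refinanced payment = 211,614.33 × 0.0066667 / (1 − (1+0.0066667)^−240) = $1,770.03.
Monthly savings = $2,901.27 − $1,770.03 = $1,131.24.
Break-even = $2,900.00 / $1,131.24 = 2.56 → 3 months.

3 months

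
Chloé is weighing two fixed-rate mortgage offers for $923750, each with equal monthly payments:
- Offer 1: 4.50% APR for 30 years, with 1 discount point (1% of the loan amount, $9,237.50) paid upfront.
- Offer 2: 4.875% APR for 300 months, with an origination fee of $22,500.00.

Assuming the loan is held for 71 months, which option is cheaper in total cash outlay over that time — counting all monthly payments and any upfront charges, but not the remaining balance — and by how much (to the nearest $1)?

Offer 1 by $59,596

Offer 1: monthly rate = 4.5%/12 = 0.0037500; payment = 923,750 × 0.0037500 / (1 − (1+0.0037500)^−360) = $4,680.51.
Offer 2: monthly rate = 4.875%/12 = 0.0040625; payment = 923,750 × 0.0040625 / (1 − (1+0.0040625)^−300) = $5,333.09.
Over 71 months: Offer 1 costs 71 × $4,680.51 + $9,237.50 = $341,553.71; Offer 2 costs 71 × $5,333.09 + $22,500.00 = $401,149.39.
Offer 1 is cheaper by $401,149.39 − $341,553.71 = $59,595.68.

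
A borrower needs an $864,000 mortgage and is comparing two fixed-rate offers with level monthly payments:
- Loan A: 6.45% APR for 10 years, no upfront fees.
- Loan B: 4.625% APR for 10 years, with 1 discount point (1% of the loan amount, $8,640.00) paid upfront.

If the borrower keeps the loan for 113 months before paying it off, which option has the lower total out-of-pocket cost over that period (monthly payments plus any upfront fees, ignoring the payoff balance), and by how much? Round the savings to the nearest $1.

Loan A: at 6.45% the monthly rate is 0.0053750, so the payment is 864,000 × 0.0053750 / (1 − 1.0053750^−120) = $9,788.58.
Loan B: monthly rate = 4.625%/12 = 0.0038542; payment = 864,000 × 0.0038542 / (1 − (1+0.0038542)^−120) = $9,006.51.
Over 113 months: Loan A costs 113 × $9,788.58 = $1,106,109.54; Loan B costs 113 × $9,006.51 + $8,640.00 = $1,026,375.63.
Loan B is cheaper by $1,106,109.54 − $1,026,375.63 = $79,733.91.

Loan B by $79,734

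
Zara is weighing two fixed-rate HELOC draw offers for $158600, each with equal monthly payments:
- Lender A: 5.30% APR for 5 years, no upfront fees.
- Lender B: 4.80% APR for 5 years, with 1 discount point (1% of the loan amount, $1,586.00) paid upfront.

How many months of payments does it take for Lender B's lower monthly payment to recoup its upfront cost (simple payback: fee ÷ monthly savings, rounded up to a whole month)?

Lender A: at 5.30% the monthly rate is 0.0044167, so the payment is 158,600 × 0.0044167 / (1 − 1.0044167^−60) = $3,014.83.
Lender B: monthly rate = 4.8%/12 = 0.0040000; payment = 158,600 × 0.0040000 / (1 − (1+0.0040000)^−60) = $2,978.47.
Monthly savings = $3,014.83 − $2,978.47 = $36.36.
Break-even = $1,586.00 / $36.36 = 43.62 → 44 months.

44 months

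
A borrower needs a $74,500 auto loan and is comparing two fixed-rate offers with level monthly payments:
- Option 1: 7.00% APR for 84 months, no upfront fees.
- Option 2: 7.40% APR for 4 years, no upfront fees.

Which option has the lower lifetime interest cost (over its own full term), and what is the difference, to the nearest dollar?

Option 1: at 7.00% the monthly rate is 0.0058333, so the payment is 74,500 × 0.0058333 / (1 − 1.0058333^−84) = $1,124.40.
Total interest on Option 1 = 84 × $1,124.40 − $74,500 = $19,949.60.
Option 2: monthly rate = 7.4%/12 = 0.0061667; payment = 74,500 × 0.0061667 / (1 − (1+0.0061667)^−48) = $1,797.85.
Total interest on Option 2 = 48 × $1,797.85 − $74,500 = $11,796.80.
Option 2 is lower by $8,152.80.

Option 2 by $8,153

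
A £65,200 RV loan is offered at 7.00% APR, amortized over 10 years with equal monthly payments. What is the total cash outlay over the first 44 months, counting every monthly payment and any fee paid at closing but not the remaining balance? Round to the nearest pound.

At 7.00% the monthly rate is 0.0058333, so the payment is 65,200 × 0.0058333 / (1 − 1.0058333^−120) = £757.03.
Total outlay = 44 × £757.03 = £33,309.32.

£33,309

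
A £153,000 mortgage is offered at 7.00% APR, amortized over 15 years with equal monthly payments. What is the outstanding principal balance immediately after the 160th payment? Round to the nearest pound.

With monthly rate i = 7%/12 = 0.0058333, the balance after k of n payments is P · [(1+i)^n − (1+i)^k] / [(1+i)^n − 1].
(1+0.0058333)^180 = 2.84894673 and (1+0.0058333)^160 = 2.53608525, so the balance is 153,000 × (2.84894673 − 2.53608525) / (2.84894673 − 1) = £25,889.23.

£25,889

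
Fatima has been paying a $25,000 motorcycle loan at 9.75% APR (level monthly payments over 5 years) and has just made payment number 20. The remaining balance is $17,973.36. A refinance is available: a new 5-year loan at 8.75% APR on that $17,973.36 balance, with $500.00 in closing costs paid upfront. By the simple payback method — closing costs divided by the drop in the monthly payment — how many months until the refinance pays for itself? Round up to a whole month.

4 months

Current payment = 25,000 × 9.75%/12 / (1 − (1+0.0081250)^−60) = $528.11.
Refinanced payment = 17,973.36 × 0.0072917 / (1 − (1+0.0072917)^−60) = $370.92.
Monthly savings = $528.11 − $370.92 = $157.19.
Break-even = $500.00 / $157.19 = 3.18 → 4 months.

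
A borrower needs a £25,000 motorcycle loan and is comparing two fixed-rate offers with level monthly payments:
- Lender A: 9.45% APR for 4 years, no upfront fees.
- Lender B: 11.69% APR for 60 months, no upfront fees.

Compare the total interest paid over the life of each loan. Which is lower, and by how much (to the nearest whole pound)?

Lender A by £3,013

Lender A: monthly rate = 9.45%/12 = 0.0078750; payment = 25,000 × 0.0078750 / (1 − (1+0.0078750)^−48) = £627.48.
Total interest on Lender A = 48 × £627.48 − £25,000 = £5,119.04.
Lender B: monthly rate = 11.69%/12 = 0.0097417; payment = 25,000 × 0.0097417 / (1 − (1+0.0097417)^−60) = £552.20.
Total interest on Lender B = 60 × £552.20 − £25,000 = £8,132.00.
Lender A is lower by £3,012.96.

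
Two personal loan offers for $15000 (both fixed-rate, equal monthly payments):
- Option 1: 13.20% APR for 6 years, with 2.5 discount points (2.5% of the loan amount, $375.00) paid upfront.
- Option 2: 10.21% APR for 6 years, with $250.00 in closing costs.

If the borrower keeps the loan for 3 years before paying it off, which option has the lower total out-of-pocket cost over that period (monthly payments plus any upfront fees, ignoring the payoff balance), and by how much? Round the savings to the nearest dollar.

Option 1: monthly rate = 13.2%/12 = 0.0110000; payment = 15,000 × 0.0110000 / (1 − (1+0.0110000)^−72) = $302.70.
Option 2: monthly rate = 10.21%/12 = 0.0085083; payment = 15,000 × 0.0085083 / (1 − (1+0.0085083)^−72) = $279.48.
Over 36 months: Option 1 costs 36 × $302.70 + $375.00 = $11,272.20; Option 2 costs 36 × $279.48 + $250.00 = $10,311.28.
Option 2 is cheaper by $11,272.20 − $10,311.28 = $960.92.

Option 2 by $961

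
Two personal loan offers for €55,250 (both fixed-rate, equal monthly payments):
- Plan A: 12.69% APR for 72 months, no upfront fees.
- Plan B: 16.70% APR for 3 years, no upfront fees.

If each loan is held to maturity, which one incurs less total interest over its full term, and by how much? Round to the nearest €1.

Plan A: monthly rate = 12.69%/12 = 0.0105750; payment = 55,250 × 0.0105750 / (1 − (1+0.0105750)^−72) = €1,100.08.
Total interest on Plan A = 72 × €1,100.08 − €55,250 = €23,955.76.
Plan B: at 16.70% the monthly rate is 0.0139167, so the payment is 55,250 × 0.0139167 / (1 − 1.0139167^−36) = €1,961.57.
Total interest on Plan B = 36 × €1,961.57 − €55,250 = €15,366.52.
Plan B is lower by €8,589.24.

Plan B by €8,589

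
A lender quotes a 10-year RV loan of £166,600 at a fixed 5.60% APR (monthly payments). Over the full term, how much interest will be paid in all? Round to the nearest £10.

Monthly rate = 5.6%/12 = 0.0046667; payment = 166,600 × 0.0046667 / (1 − (1+0.0046667)^−120) = £1,816.31.
Total paid = 120 × £1,816.31 = £217,957.20; interest = £217,957.20 − £166,600 = £51,357.20.

£51,360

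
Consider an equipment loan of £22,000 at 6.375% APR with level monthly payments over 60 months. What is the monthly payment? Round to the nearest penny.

£429.17

Monthly rate = 6.375%/12 = 0.0053125; payment = 22,000 × 0.0053125 / (1 − (1+0.0053125)^−60) = £429.17.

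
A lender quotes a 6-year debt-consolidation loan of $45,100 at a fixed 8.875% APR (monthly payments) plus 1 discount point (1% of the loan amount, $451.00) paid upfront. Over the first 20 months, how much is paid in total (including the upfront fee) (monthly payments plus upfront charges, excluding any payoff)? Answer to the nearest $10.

$16,650

At 8.875% the monthly rate is 0.0073958, so the payment is 45,100 × 0.0073958 / (1 − 1.0073958^−72) = $810.16.
Total outlay = 20 × $810.16 + $451.00 = $16,654.20.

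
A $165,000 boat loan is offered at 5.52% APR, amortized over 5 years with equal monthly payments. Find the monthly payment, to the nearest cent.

$3,153.22

Monthly rate = 5.52%/12 = 0.0046000; payment = 165,000 × 0.0046000 / (1 − (1+0.0046000)^−60) = $3,153.22.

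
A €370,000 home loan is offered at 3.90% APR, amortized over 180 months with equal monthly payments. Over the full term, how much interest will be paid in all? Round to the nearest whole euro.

At 3.90% the monthly rate is 0.0032500, so the payment is 370,000 × 0.0032500 / (1 − 1.0032500^−180) = €2,718.34.
Total paid = 180 × €2,718.34 = €489,301.20; interest = €489,301.20 − €370,000 = €119,301.20.

€119,301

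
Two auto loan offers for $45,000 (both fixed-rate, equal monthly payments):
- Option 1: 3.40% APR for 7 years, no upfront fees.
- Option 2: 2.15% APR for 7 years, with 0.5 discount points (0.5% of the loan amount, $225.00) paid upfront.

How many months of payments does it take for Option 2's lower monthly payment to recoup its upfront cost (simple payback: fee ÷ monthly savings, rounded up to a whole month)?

Option 1: at 3.40% the monthly rate is 0.0028333, so the payment is 45,000 × 0.0028333 / (1 − 1.0028333^−84) = $602.75.
Option 2: monthly rate = 2.15%/12 = 0.0017917; payment = 45,000 × 0.0017917 / (1 − (1+0.0017917)^−84) = $577.52.
Monthly savings = $602.75 − $577.52 = $25.23.
Break-even = $225.00 / $25.23 = 8.92 → 9 months.

9 months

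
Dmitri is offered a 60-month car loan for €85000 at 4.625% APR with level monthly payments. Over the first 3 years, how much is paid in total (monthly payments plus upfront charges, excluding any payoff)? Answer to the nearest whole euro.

€57,222

At 4.625% the monthly rate is 0.0038542, so the payment is 85,000 × 0.0038542 / (1 − 1.0038542^−60) = €1,589.49.
Total outlay = 36 × €1,589.49 = €57,221.64.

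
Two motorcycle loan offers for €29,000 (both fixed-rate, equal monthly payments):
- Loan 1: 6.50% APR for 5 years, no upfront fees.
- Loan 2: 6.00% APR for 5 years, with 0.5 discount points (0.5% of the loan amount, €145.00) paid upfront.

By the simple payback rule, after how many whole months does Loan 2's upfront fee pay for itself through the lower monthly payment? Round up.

Loan 1: monthly rate = 6.5%/12 = 0.0054167; payment = 29,000 × 0.0054167 / (1 − (1+0.0054167)^−60) = €567.42.
Loan 2: monthly rate = 6%/12 = 0.0050000; payment = 29,000 × 0.0050000 / (1 − (1+0.0050000)^−60) = €560.65.
Monthly savings = €567.42 − €560.65 = €6.77.
Break-even = €145.00 / €6.77 = 21.42 → 22 months.

22 months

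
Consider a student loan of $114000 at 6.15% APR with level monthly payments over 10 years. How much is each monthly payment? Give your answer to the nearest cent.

Monthly rate = 6.15%/12 = 0.0051250; payment = 114,000 × 0.0051250 / (1 − (1+0.0051250)^−120) = $1,274.24.

$1,274.24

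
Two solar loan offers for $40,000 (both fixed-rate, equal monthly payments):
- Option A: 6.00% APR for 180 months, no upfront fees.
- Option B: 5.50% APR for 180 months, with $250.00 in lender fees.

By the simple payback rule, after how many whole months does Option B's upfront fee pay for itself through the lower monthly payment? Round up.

Option A: at 6.00% the monthly rate is 0.0050000, so the payment is 40,000 × 0.0050000 / (1 − 1.0050000^−180) = $337.54.
Option B: at 5.50% the monthly rate is 0.0045833, so the payment is 40,000 × 0.0045833 / (1 − 1.0045833^−180) = $326.83.
Monthly savings = $337.54 − $326.83 = $10.71.
Break-even = $250.00 / $10.71 = 23.34 → 24 months.

24 months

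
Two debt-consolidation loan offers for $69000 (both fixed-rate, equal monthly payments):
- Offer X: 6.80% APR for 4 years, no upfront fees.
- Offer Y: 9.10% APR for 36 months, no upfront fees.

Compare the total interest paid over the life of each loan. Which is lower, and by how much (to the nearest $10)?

Offer X by $100

Offer X: at 6.80% the monthly rate is 0.0056667, so the payment is 69,000 × 0.0056667 / (1 − 1.0056667^−48) = $1,645.90.
Total interest on Offer X = 48 × $1,645.90 − $69,000 = $10,003.20.
Offer Y: at 9.10% the monthly rate is 0.0075833, so the payment is 69,000 × 0.0075833 / (1 − 1.0075833^−36) = $2,197.39.
Total interest on Offer Y = 36 × $2,197.39 − $69,000 = $10,106.04.
Offer X is lower by $102.84.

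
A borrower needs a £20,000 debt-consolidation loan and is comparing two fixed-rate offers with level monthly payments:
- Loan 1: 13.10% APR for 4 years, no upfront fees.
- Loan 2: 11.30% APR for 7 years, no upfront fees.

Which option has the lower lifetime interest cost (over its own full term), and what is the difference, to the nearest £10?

Loan 1 by £3,230

Loan 1: at 13.10% the monthly rate is 0.0109167, so the payment is 20,000 × 0.0109167 / (1 − 1.0109167^−48) = £537.54.
Total interest on Loan 1 = 48 × £537.54 − £20,000 = £5,801.92.
Loan 2: monthly rate = 11.3%/12 = 0.0094167; payment = 20,000 × 0.0094167 / (1 − (1+0.0094167)^−84) = £345.61.
Total interest on Loan 2 = 84 × £345.61 − £20,000 = £9,031.24.
Loan 1 is lower by £3,229.32.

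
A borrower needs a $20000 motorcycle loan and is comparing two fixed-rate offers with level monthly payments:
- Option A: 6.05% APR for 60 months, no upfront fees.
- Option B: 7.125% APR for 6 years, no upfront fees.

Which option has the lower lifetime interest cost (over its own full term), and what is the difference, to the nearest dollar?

Option A: monthly rate = 6.05%/12 = 0.0050417; payment = 20,000 × 0.0050417 / (1 − (1+0.0050417)^−60) = $387.12.
Total interest on Option A = 60 × $387.12 − $20,000 = $3,227.20.
Option B: monthly rate = 7.125%/12 = 0.0059375; payment = 20,000 × 0.0059375 / (1 − (1+0.0059375)^−72) = $342.18.
Total interest on Option B = 72 × $342.18 − $20,000 = $4,636.96.
Option A is lower by $1,409.76.

Option A by $1,410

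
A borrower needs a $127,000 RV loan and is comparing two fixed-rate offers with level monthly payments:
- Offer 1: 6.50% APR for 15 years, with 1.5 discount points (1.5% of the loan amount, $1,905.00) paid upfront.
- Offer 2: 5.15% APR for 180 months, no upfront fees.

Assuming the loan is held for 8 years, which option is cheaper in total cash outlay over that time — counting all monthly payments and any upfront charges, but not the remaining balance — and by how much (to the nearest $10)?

Offer 1: at 6.50% the monthly rate is 0.0054167, so the payment is 127,000 × 0.0054167 / (1 − 1.0054167^−180) = $1,106.31.
Offer 2: at 5.15% the monthly rate is 0.0042917, so the payment is 127,000 × 0.0042917 / (1 − 1.0042917^−180) = $1,014.26.
Over 96 months: Offer 1 costs 96 × $1,106.31 + $1,905.00 = $108,110.76; Offer 2 costs 96 × $1,014.26 = $97,368.96.
Offer 2 is cheaper by $108,110.76 − $97,368.96 = $10,741.80.

Offer 2 by $10,740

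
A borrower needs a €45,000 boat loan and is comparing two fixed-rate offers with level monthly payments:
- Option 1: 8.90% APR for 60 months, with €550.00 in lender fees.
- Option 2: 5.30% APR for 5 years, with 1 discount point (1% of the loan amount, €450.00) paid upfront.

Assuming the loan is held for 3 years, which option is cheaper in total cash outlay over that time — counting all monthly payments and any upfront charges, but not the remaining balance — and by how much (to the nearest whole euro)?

Option 2 by €2,855

Option 1: monthly rate = 8.9%/12 = 0.0074167; payment = 45,000 × 0.0074167 / (1 − (1+0.0074167)^−60) = €931.94.
Option 2: monthly rate = 5.3%/12 = 0.0044167; payment = 45,000 × 0.0044167 / (1 − (1+0.0044167)^−60) = €855.40.
Over 36 months: Option 1 costs 36 × €931.94 + €550.00 = €34,099.84; Option 2 costs 36 × €855.40 + €450.00 = €31,244.40.
Option 2 is cheaper by €34,099.84 − €31,244.40 = €2,855.44.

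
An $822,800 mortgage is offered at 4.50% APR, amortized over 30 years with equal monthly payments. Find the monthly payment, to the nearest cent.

At 4.50% the monthly rate is 0.0037500, so the payment is 822,800 × 0.0037500 / (1 − 1.0037500^−360) = $4,169.01.

$4,169.01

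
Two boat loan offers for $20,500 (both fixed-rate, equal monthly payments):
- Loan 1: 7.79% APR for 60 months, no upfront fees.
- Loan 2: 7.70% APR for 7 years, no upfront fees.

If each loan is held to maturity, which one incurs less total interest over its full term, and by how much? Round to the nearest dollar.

Loan 1 by $1,766

Loan 1: at 7.79% the monthly rate is 0.0064917, so the payment is 20,500 × 0.0064917 / (1 − 1.0064917^−60) = $413.61.
Total interest on Loan 1 = 60 × $413.61 − $20,500 = $4,316.60.
Loan 2: at 7.70% the monthly rate is 0.0064167, so the payment is 20,500 × 0.0064167 / (1 − 1.0064167^−84) = $316.46.
Total interest on Loan 2 = 84 × $316.46 − $20,500 = $6,082.64.
Loan 1 is lower by $1,766.04.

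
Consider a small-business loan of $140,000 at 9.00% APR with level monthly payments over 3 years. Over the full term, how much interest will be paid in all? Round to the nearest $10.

$20,270

At 9.00% the monthly rate is 0.0075000, so the payment is 140,000 × 0.0075000 / (1 − 1.0075000^−36) = $4,451.96.
Total paid = 36 × $4,451.96 = $160,270.56; interest = $160,270.56 − $140,000 = $20,270.56.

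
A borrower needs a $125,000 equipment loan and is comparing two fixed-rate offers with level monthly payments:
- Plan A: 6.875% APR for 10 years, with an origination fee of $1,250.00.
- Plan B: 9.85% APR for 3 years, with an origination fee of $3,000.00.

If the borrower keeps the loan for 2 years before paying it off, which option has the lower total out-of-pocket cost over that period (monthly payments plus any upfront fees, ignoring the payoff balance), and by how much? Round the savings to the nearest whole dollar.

Plan A: at 6.875% the monthly rate is 0.0057292, so the payment is 125,000 × 0.0057292 / (1 − 1.0057292^−120) = $1,443.32.
Plan B: monthly rate = 9.85%/12 = 0.0082083; payment = 125,000 × 0.0082083 / (1 − (1+0.0082083)^−36) = $4,024.60.
Over 24 months: Plan A costs 24 × $1,443.32 + $1,250.00 = $35,889.68; Plan B costs 24 × $4,024.60 + $3,000.00 = $99,590.40.
Plan A is cheaper by $99,590.40 − $35,889.68 = $63,700.72.

Plan A by $63,701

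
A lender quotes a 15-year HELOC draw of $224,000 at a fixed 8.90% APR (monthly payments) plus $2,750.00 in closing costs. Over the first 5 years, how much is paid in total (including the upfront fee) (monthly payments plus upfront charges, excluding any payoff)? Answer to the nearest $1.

$138,269

At 8.90% the monthly rate is 0.0074167, so the payment is 224,000 × 0.0074167 / (1 − 1.0074167^−180) = $2,258.65.
Total outlay = 60 × $2,258.65 + $2,750.00 = $138,269.00.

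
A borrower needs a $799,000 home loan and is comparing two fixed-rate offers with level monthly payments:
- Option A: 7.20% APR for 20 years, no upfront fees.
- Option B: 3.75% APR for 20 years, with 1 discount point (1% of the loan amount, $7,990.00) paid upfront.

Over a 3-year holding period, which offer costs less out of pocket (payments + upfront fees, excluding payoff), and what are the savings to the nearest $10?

Option A: at 7.20% the monthly rate is 0.0060000, so the payment is 799,000 × 0.0060000 / (1 − 1.0060000^−240) = $6,290.92.
Option B: monthly rate = 3.75%/12 = 0.0031250; payment = 799,000 × 0.0031250 / (1 − (1+0.0031250)^−240) = $4,737.18.
Over 36 months: Option A costs 36 × $6,290.92 = $226,473.12; Option B costs 36 × $4,737.18 + $7,990.00 = $178,528.48.
Option B is cheaper by $226,473.12 − $178,528.48 = $47,944.64.

Option B by $47,940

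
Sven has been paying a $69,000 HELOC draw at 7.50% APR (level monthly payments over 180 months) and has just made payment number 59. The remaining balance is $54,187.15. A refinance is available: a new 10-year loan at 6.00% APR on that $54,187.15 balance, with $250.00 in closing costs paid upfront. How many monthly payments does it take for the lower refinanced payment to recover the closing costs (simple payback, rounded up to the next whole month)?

7 months

Current payment = 69,000 × 7.5%/12 / (1 − (1+0.0062500)^−180) = $639.64.
Refinanced payment = 54,187.15 × 0.0050000 / (1 − (1+0.0050000)^−120) = $601.59.
Monthly savings = $639.64 − $601.59 = $38.05.
Break-even = $250.00 / $38.05 = 6.57 → 7 months.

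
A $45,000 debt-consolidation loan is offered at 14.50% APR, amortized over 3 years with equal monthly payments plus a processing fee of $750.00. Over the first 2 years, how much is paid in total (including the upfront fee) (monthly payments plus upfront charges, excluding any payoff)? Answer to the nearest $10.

$37,920

At 14.50% the monthly rate is 0.0120833, so the payment is 45,000 × 0.0120833 / (1 − 1.0120833^−36) = $1,548.94.
Total outlay = 24 × $1,548.94 + $750.00 = $37,924.56.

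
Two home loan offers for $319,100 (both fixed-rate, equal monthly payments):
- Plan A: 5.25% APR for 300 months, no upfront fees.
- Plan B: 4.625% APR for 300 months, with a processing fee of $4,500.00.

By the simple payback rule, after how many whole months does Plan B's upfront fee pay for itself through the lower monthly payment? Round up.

39 months

Plan A: at 5.25% the monthly rate is 0.0043750, so the payment is 319,100 × 0.0043750 / (1 − 1.0043750^−300) = $1,912.20.
Plan B: at 4.625% the monthly rate is 0.0038542, so the payment is 319,100 × 0.0038542 / (1 − 1.0038542^−300) = $1,796.38.
Monthly savings = $1,912.20 − $1,796.38 = $115.82.
Break-even = $4,500.00 / $115.82 = 38.85 → 39 months.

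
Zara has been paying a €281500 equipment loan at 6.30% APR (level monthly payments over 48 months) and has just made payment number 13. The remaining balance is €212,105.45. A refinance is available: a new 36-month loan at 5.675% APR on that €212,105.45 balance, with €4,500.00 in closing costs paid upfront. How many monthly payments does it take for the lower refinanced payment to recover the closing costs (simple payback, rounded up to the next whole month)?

Current payment = 281,500 × 6.3%/12 / (1 − (1+0.0052500)^−48) = €6,649.82.
Refinanced payment = 212,105.45 × 0.0047292 / (1 − (1+0.0047292)^−36) = €6,421.47.
Monthly savings = €6,649.82 − €6,421.47 = €228.35.
Break-even = €4,500.00 / €228.35 = 19.71 → 20 months.

20 months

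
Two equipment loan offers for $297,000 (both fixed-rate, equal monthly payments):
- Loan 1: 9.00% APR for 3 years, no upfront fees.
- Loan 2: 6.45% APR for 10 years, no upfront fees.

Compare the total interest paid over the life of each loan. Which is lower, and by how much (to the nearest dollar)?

Loan 1: at 9.00% the monthly rate is 0.0075000, so the payment is 297,000 × 0.0075000 / (1 − 1.0075000^−36) = $9,444.52.
Total interest on Loan 1 = 36 × $9,444.52 − $297,000 = $43,002.72.
Loan 2: at 6.45% the monthly rate is 0.0053750, so the payment is 297,000 × 0.0053750 / (1 − 1.0053750^−120) = $3,364.82.
Total interest on Loan 2 = 120 × $3,364.82 − $297,000 = $106,778.40.
Loan 1 is lower by $63,775.68.

Loan 1 by $63,776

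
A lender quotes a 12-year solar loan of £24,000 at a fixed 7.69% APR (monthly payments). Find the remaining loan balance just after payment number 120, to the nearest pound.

With monthly rate i = 7.69%/12 = 0.0064083, the balance after k of n payments is P · [(1+i)^n − (1+i)^k] / [(1+i)^n − 1].
(1+0.0064083)^144 = 2.50892849 and (1+0.0064083)^120 = 2.15232031, so the balance is 24,000 × (2.50892849 − 2.15232031) / (2.50892849 − 1) = £5,671.97.

£5,672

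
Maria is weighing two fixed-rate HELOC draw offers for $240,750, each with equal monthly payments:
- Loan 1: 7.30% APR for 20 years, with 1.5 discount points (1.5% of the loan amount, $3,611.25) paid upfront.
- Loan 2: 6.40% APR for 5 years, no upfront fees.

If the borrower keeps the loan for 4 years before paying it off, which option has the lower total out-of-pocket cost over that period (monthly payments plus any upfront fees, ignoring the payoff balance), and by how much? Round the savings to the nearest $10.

Loan 1: at 7.30% the monthly rate is 0.0060833, so the payment is 240,750 × 0.0060833 / (1 − 1.0060833^−240) = $1,910.13.
Loan 2: at 6.40% the monthly rate is 0.0053333, so the payment is 240,750 × 0.0053333 / (1 − 1.0053333^−60) = $4,699.28.
Over 48 months: Loan 1 costs 48 × $1,910.13 + $3,611.25 = $95,297.49; Loan 2 costs 48 × $4,699.28 = $225,565.44.
Loan 1 is cheaper by $225,565.44 − $95,297.49 = $130,267.95.

Loan 1 by $130,270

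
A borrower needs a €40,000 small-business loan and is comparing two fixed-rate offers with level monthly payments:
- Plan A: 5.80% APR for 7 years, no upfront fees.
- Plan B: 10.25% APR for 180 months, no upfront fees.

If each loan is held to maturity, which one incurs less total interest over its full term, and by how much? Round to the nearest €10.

Plan A by €29,710

Plan A: monthly rate = 5.8%/12 = 0.0048333; payment = 40,000 × 0.0048333 / (1 − (1+0.0048333)^−84) = €580.51.
Total interest on Plan A = 84 × €580.51 − €40,000 = €8,762.84.
Plan B: at 10.25% the monthly rate is 0.0085417, so the payment is 40,000 × 0.0085417 / (1 − 1.0085417^−180) = €435.98.
Total interest on Plan B = 180 × €435.98 − €40,000 = €38,476.40.
Plan A is lower by €29,713.56.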